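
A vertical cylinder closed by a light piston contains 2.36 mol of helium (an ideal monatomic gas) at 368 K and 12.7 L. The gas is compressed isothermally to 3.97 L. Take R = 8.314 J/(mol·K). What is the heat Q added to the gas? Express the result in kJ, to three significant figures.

Isothermal ⇒ ΔU = 0, so Q = W = nRT ln(V₂/V₁).
Q = (2.36)(8.314)(368) ln(3.97/12.7) = 7221 × -1.163 = -8396 J.

Q ≈ -8.40 kJ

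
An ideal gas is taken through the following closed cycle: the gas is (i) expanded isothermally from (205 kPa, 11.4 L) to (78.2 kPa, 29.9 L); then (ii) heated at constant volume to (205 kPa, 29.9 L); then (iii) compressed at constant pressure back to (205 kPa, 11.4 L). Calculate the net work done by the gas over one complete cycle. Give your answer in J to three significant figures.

W_net ≈ -1540 J

Leg (i): W = PᵢVᵢ ln(V_f/Vᵢ) = (2337) ln(29.9/11.4) = 2253 J.
Leg (ii): W = 0.
Leg (iii): W = PΔV = (205)(11.4 − 29.9) = -3792 J.
W_net = 2253 − 3792 = -1539 J.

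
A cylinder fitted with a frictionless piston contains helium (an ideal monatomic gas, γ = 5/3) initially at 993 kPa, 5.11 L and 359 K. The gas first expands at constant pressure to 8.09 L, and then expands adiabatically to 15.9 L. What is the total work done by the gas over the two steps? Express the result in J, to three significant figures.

W_total ≈ 7330 J

Step 1 (isobaric): W = PΔV = (993 kPa)(8.09 − 5.11 L) = 2959 J.
After step 1: P = 993 kPa, V = 8.09 L, T = 568.4 K.
Step 2 (adiabatic): W = (P₁V₁ − P₂V₂)/(γ−1) = (8033 − 5120)/0.667 = 4370 J.
W_total = 2959 + 4370 = 7329 J.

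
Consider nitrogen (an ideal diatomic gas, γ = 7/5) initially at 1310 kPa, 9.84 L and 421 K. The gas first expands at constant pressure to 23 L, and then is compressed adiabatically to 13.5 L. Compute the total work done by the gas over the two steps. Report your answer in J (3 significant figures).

Step 1 (isobaric): W = PΔV = (1310 kPa)(23 − 9.84 L) = 17240 J.
After step 1: P = 1310 kPa, V = 23 L, T = 984 K.
Step 2 (adiabatic): W = (P₁V₁ − P₂V₂)/(γ−1) = (30130 − 37287)/0.4 = -17892 J.
W_total = 17240 − 17892 = -652.8 J.

W_total ≈ -653 J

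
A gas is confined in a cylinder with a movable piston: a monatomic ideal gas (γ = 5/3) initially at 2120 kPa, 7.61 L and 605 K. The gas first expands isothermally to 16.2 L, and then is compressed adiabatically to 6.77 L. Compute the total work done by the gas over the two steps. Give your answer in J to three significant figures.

Step 1 (isothermal): W = P₁V₁ ln(V₂/V₁) = (16133) ln(16.2/7.61) = 12189 J.
After step 1: P = 995.9 kPa, V = 16.2 L, T = 605 K.
Step 2 (adiabatic): W = (P₁V₁ − P₂V₂)/(γ−1) = (16133 − 28863)/0.667 = -19094 J.
W_total = 12189 − 19094 = -6905 J.

W_total ≈ -6900 J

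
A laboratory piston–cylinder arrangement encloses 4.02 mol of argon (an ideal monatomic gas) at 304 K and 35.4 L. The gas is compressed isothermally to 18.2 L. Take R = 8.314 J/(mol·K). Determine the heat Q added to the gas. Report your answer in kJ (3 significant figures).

Q ≈ -6.76 kJ

Isothermal ⇒ ΔU = 0, so Q = W = nRT ln(V₂/V₁).
Q = (4.02)(8.314)(304) ln(18.2/35.4) = 10160 × -0.6653 = -6760 J.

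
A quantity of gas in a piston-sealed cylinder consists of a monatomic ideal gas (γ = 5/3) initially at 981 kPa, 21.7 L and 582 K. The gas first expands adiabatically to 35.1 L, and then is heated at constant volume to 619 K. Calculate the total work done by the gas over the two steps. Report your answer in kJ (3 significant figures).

Step 1 (adiabatic): W = (P₁V₁ − P₂V₂)/(γ−1) = (21288 − 15449)/0.667 = 8758 J.
Step 2 (isochoric): W = 0 (constant volume).
W_total = 8758 + 0 = 8758 J.

W_total ≈ 8.76 kJ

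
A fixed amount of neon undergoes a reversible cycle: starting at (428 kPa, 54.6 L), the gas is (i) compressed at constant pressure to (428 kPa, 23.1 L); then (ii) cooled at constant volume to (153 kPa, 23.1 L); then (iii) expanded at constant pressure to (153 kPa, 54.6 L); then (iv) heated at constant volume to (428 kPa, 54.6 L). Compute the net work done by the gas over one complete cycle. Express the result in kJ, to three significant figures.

Constant-volume legs do no work.
W(i) = (428)(23.1 − 54.6) = -13482 J; W(iii) = (153)(54.6 − 23.1) = 4820 J.
W_net = -13482 + 4820 = -8662 J (the counter-clockwise enclosed area).

W_net ≈ -8.66 kJ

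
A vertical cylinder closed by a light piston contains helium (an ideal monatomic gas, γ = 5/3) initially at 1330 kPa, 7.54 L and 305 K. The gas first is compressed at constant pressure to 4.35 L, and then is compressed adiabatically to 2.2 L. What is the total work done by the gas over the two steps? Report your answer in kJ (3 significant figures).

Step 1 (isobaric): W = PΔV = (1330 kPa)(4.35 − 7.54 L) = -4243 J.
After step 1: P = 1330 kPa, V = 4.35 L, T = 176 K.
Step 2 (adiabatic): W = (P₁V₁ − P₂V₂)/(γ−1) = (5785 − 9114)/0.667 = -4993 J.
W_total = -4243 − 4993 = -9236 J.

W_total ≈ -9.24 kJ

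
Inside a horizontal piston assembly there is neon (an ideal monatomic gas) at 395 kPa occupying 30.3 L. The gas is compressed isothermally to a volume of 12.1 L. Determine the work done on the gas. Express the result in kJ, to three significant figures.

W ≈ 11.0 kJ

Isothermal: W = nRT ln(V₂/V₁) = P₁V₁ ln(V₂/V₁).
P₁V₁ = (395 kPa)(30.3 L) = 11968 J.
W = 11968 × ln(12.1/30.3) = 11968 × -0.9179
W_by_gas = -10986 J; work on gas = −W_by = 10986 J.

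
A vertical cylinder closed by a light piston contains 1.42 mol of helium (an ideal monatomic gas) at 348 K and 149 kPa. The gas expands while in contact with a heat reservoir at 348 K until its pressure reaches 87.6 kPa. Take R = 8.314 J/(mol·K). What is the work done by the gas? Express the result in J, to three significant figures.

Isothermal process: W = nRT ln(V₂/V₁) = nRT ln(P₁/P₂).
W = (1.42)(8.314)(348) × ln(149/87.6)
  = 4108 × ln(1.701) = 4108 × 0.5312
W_by_gas = 2182 J.

W ≈ 2180 J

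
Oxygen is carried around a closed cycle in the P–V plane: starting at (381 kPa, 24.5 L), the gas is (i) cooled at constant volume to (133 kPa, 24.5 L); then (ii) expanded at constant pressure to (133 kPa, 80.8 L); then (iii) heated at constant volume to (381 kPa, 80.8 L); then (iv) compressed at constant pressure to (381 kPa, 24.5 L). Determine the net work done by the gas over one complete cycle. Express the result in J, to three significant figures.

W_net ≈ -14000 J

Constant-volume legs do no work.
W(ii) = (133)(80.8 − 24.5) = 7488 J; W(iv) = (381)(24.5 − 80.8) = -21450 J.
W_net = 7488 − 21450 = -13962 J (the counter-clockwise enclosed area).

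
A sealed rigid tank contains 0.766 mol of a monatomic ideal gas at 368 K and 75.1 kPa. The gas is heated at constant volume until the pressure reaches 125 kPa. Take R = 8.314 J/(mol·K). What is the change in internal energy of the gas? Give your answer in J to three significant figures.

Constant volume ⇒ W = 0, so Q = ΔU = nCᵥΔT with Cᵥ = 3R/2 = 12.47 J/(mol·K).
At constant V, T₂/T₁ = P₂/P₁ ⇒ ΔT = T₁(P₂/P₁ − 1) = 368·(125/75.1 − 1) = 244.5 K.
ΔU = (0.766)(12.47)(244.5) = 2336 J.

ΔU ≈ 2340 J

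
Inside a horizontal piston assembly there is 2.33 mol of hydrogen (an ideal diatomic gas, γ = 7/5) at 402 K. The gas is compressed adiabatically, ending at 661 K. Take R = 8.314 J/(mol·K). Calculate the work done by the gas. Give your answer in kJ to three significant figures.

Adiabatic ⇒ Q = 0, so W_by = −ΔU = nCᵥ(T₁ − T₂).
Cᵥ = 5R/2 = 20.79 J/(mol·K).
W = (2.33)(20.79)(402 − 661) = -12543 J.

W ≈ -12.5 kJ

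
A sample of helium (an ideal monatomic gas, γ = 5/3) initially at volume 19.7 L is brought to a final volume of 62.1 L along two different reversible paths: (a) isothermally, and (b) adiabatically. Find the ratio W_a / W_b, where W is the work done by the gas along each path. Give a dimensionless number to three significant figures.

W_a / W_b ≈ 1.43

Path (a) isothermal: W = P₁V₁ ln(V₂/V₁) → W_a/(P₁V₁) = 1.148.
Path (b) adiabatic: W = P₁V₁(1 − (V₁/V₂)^(γ−1))/(γ−1) → W_b/(P₁V₁) = 0.8023.
W_a / W_b = 1.148 / 0.8023 = 1.431.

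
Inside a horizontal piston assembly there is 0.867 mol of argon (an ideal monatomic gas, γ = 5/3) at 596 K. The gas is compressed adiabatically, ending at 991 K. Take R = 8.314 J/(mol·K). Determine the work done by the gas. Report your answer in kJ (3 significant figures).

Adiabatic ⇒ Q = 0, so W_by = −ΔU = nCᵥ(T₁ − T₂).
Cᵥ = 3R/2 = 12.47 J/(mol·K).
W = (0.867)(12.47)(596 − 991) = -4271 J.

W ≈ -4.27 kJ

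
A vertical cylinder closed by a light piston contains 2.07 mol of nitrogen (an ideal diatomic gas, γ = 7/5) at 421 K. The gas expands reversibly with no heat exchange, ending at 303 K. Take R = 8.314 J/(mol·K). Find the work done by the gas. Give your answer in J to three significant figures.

Adiabatic ⇒ Q = 0, so W_by = −ΔU = nCᵥ(T₁ − T₂).
Cᵥ = 5R/2 = 20.79 J/(mol·K).
W = (2.07)(20.79)(421 − 303) = 5077 J.

W ≈ 5080 J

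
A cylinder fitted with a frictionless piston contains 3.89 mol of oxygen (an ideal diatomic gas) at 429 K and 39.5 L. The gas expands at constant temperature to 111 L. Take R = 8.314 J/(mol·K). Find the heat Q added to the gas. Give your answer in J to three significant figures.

Q ≈ 14300 J

Isothermal ⇒ ΔU = 0, so Q = W = nRT ln(V₂/V₁).
Q = (3.89)(8.314)(429) ln(111/39.5) = 13874 × 1.033 = 14336 J.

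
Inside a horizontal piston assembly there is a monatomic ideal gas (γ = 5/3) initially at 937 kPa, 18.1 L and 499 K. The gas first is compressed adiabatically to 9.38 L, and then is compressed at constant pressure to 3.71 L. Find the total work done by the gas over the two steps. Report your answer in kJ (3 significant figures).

Step 1 (adiabatic): W = (P₁V₁ − P₂V₂)/(γ−1) = (16960 − 26287)/0.667 = -13990 J.
After step 1: P = 2802 kPa, V = 9.38 L, T = 773.4 K.
Step 2 (isobaric): W = PΔV = (2802 kPa)(3.71 − 9.38 L) = -15890 J.
W_total = -13990 − 15890 = -29880 J.

W_total ≈ -29.9 kJ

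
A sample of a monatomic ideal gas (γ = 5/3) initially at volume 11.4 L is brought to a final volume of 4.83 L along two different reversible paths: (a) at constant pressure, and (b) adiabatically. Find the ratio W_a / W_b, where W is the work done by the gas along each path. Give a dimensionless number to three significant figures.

Path (a) isobaric: W = P₁(V₂ − V₁) → W_a/(P₁V₁) = -0.5763.
Path (b) adiabatic: W = P₁V₁(1 − (V₁/V₂)^(γ−1))/(γ−1) → W_b/(P₁V₁) = -1.159.
W_a / W_b = -0.5763 / -1.159 = 0.4972.

W_a / W_b ≈ 0.497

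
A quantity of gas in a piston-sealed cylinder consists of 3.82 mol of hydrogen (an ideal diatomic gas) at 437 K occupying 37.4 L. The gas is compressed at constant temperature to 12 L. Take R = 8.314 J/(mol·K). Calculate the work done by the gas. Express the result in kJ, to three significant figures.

W ≈ -15.8 kJ

Isothermal: W = nRT ln(V₂/V₁).
W = (3.82)(8.314)(437) × ln(12/37.4)
  = 13879 × -1.137
W_by_gas = -15777 J.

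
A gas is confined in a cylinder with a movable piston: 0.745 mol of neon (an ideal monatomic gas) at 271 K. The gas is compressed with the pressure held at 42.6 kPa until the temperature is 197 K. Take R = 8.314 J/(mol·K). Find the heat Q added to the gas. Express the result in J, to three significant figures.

Q ≈ -1150 J

Isobaric: W = nRΔT = (0.745)(8.314)(-74) = -458.4 J.
ΔU = nCᵥΔT with Cᵥ = 3R/2: ΔU = (0.745)(12.47)(-74) = -687.5 J.
Q = ΔU + W = -687.5 − 458.4 = -1146 J.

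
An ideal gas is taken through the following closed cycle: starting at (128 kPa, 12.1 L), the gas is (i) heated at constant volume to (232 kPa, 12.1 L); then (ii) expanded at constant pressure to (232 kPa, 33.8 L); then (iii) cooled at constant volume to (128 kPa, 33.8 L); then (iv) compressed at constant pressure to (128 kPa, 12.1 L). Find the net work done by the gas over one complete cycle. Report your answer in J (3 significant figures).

W_net ≈ 2260 J

Constant-volume legs do no work.
W(ii) = (232)(33.8 − 12.1) = 5034 J; W(iv) = (128)(12.1 − 33.8) = -2778 J.
W_net = 5034 − 2778 = 2257 J (the clockwise enclosed area).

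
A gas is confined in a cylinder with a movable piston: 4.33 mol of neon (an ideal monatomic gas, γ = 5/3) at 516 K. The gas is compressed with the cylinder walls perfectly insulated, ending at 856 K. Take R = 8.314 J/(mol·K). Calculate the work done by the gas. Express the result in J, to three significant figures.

W ≈ -18400 J

Adiabatic ⇒ Q = 0, so W_by = −ΔU = nCᵥ(T₁ − T₂).
Cᵥ = 3R/2 = 12.47 J/(mol·K).
W = (4.33)(12.47)(516 − 856) = -18360 J.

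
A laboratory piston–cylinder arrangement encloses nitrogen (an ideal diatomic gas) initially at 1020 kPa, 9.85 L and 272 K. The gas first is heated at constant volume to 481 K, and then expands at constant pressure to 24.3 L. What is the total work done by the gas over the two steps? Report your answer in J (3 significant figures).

W_total ≈ 26100 J

Step 1 (isochoric): W = 0 (constant volume).
After step 1: P = 1804 kPa (V unchanged).
Step 2 (isobaric): W = PΔV = (1804 kPa)(24.3 − 9.85 L) = 26064 J.
W_total = 0 + 26064 = 26064 J.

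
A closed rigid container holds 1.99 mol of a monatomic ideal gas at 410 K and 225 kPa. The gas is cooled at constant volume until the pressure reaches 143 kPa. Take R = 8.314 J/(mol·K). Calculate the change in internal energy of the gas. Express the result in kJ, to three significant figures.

ΔU ≈ -3.71 kJ

Constant volume ⇒ W = 0, so Q = ΔU = nCᵥΔT with Cᵥ = 3R/2 = 12.47 J/(mol·K).
At constant V, T₂/T₁ = P₂/P₁ ⇒ ΔT = T₁(P₂/P₁ − 1) = 410·(143/225 − 1) = -149.4 K.
ΔU = (1.99)(12.47)(-149.4) = -3708 J.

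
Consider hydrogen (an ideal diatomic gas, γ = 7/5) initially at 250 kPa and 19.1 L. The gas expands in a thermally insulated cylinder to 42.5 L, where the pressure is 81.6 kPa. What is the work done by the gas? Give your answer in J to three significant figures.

W ≈ 3270 J

Adiabatic: W = (P₁V₁ − P₂V₂)/(γ − 1) with γ = 7/5.
P₁V₁ = 4775 J, P₂V₂ = 3468 J.
W = (4775 − 3468) / 0.4 = 3268 J.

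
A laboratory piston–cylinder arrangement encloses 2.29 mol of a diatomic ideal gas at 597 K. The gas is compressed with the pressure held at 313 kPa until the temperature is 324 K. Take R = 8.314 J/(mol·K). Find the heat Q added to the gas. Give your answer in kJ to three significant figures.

Q ≈ -18.2 kJ

Isobaric: W = nRΔT = (2.29)(8.314)(-273) = -5198 J.
ΔU = nCᵥΔT with Cᵥ = 5R/2: ΔU = (2.29)(20.79)(-273) = -12994 J.
Q = ΔU + W = -12994 − 5198 = -18192 J.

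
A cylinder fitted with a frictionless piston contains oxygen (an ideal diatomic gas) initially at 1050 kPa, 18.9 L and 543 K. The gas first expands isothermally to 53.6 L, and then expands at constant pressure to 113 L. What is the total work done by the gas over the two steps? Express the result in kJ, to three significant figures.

Step 1 (isothermal): W = P₁V₁ ln(V₂/V₁) = (19845) ln(53.6/18.9) = 20686 J.
After step 1: P = 370.2 kPa, V = 53.6 L, T = 543 K.
Step 2 (isobaric): W = PΔV = (370.2 kPa)(113 − 53.6 L) = 21992 J.
W_total = 20686 + 21992 = 42679 J.

W_total ≈ 42.7 kJ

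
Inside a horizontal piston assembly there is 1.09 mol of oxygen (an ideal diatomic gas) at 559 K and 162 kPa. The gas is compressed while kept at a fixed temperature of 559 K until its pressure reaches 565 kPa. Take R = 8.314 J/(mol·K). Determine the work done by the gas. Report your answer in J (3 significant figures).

Isothermal process: W = nRT ln(V₂/V₁) = nRT ln(P₁/P₂).
W = (1.09)(8.314)(559) × ln(162/565)
  = 5066 × ln(0.2867) = 5066 × -1.249
W_by_gas = -6328 J.

W ≈ -6330 J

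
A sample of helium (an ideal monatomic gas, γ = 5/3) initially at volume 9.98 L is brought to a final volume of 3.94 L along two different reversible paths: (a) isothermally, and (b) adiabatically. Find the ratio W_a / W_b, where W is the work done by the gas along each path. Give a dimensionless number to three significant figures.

W_a / W_b ≈ 0.722

Path (a) isothermal: W = P₁V₁ ln(V₂/V₁) → W_a/(P₁V₁) = -0.9294.
Path (b) adiabatic: W = P₁V₁(1 − (V₁/V₂)^(γ−1))/(γ−1) → W_b/(P₁V₁) = -1.287.
W_a / W_b = -0.9294 / -1.287 = 0.722.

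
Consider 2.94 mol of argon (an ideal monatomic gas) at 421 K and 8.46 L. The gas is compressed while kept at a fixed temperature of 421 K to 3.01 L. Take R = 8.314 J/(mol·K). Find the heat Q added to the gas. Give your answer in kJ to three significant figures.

Isothermal ⇒ ΔU = 0, so Q = W = nRT ln(V₂/V₁).
Q = (2.94)(8.314)(421) ln(3.01/8.46) = 10291 × -1.033 = -10634 J.

Q ≈ -10.6 kJ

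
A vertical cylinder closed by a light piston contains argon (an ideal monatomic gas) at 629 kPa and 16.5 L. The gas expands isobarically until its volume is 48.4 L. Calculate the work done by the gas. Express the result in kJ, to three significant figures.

Isobaric: W = P ΔV.
W = (629 kPa)(48.4 − 16.5 L) = (629)(31.9) = 20065 J.

W ≈ 20.1 kJ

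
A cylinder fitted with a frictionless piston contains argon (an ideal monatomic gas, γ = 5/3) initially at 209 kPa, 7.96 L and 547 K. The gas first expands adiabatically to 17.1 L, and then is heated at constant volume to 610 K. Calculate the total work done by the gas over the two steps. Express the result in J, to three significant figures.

W_total ≈ 997 J

Step 1 (adiabatic): W = (P₁V₁ − P₂V₂)/(γ−1) = (1664 − 999.2)/0.667 = 996.6 J.
Step 2 (isochoric): W = 0 (constant volume).
W_total = 996.6 + 0 = 996.6 J.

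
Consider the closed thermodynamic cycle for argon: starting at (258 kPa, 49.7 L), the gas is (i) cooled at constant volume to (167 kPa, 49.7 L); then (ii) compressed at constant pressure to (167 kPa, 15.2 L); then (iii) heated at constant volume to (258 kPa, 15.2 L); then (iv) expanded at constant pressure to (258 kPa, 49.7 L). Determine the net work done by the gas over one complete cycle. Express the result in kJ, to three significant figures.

Constant-volume legs do no work.
W(ii) = (167)(15.2 − 49.7) = -5762 J; W(iv) = (258)(49.7 − 15.2) = 8901 J.
W_net = -5762 + 8901 = 3140 J (the clockwise enclosed area).

W_net ≈ 3.14 kJ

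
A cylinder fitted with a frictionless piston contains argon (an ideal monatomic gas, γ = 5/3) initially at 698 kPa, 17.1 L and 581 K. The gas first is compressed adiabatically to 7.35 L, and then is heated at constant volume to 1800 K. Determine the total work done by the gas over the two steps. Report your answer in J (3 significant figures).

Step 1 (adiabatic): W = (P₁V₁ − P₂V₂)/(γ−1) = (11936 − 20957)/0.667 = -13531 J.
Step 2 (isochoric): W = 0 (constant volume).
W_total = -13531 + 0 = -13531 J.

W_total ≈ -13500 J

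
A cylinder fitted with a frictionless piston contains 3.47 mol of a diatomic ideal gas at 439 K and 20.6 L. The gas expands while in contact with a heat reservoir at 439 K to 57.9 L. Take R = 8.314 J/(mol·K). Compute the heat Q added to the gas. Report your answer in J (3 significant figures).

Q ≈ 13100 J

Isothermal ⇒ ΔU = 0, so Q = W = nRT ln(V₂/V₁).
Q = (3.47)(8.314)(439) ln(57.9/20.6) = 12665 × 1.033 = 13088 J.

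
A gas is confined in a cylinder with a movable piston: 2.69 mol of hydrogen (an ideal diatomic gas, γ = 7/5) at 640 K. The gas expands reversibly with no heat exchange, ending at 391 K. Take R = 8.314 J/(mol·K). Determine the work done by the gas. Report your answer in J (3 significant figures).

Adiabatic ⇒ Q = 0, so W_by = −ΔU = nCᵥ(T₁ − T₂).
Cᵥ = 5R/2 = 20.79 J/(mol·K).
W = (2.69)(20.79)(640 − 391) = 13922 J.

W ≈ 13900 J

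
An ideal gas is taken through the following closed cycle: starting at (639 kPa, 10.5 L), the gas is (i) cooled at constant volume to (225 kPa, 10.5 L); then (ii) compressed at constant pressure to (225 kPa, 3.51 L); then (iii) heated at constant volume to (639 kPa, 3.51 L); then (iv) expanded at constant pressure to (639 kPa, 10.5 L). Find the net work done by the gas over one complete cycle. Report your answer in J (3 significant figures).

W_net ≈ 2890 J

Constant-volume legs do no work.
W(ii) = (225)(3.51 − 10.5) = -1573 J; W(iv) = (639)(10.5 − 3.51) = 4467 J.
W_net = -1573 + 4467 = 2894 J (the clockwise enclosed area).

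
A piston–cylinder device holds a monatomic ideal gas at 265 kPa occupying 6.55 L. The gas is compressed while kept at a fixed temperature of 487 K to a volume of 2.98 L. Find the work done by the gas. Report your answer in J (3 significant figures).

W ≈ -1370 J

Isothermal: W = nRT ln(V₂/V₁) = P₁V₁ ln(V₂/V₁).
P₁V₁ = (265 kPa)(6.55 L) = 1736 J.
W = 1736 × ln(2.98/6.55) = 1736 × -0.7875
W_by_gas = -1367 J.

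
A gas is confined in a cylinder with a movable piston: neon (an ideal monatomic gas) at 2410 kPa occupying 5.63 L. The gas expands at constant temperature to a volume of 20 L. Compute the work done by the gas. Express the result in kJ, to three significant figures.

Isothermal: W = nRT ln(V₂/V₁) = P₁V₁ ln(V₂/V₁).
P₁V₁ = (2410 kPa)(5.63 L) = 13568 J.
W = 13568 × ln(20/5.63) = 13568 × 1.268
W_by_gas = 17199 J.

W ≈ 17.2 kJ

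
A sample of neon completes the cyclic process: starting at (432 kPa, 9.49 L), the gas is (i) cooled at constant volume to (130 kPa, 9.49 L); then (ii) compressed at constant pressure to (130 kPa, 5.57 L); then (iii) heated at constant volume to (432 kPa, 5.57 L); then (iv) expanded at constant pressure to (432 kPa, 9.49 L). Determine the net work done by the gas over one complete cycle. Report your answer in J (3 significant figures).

Constant-volume legs do no work.
W(ii) = (130)(5.57 − 9.49) = -509.6 J; W(iv) = (432)(9.49 − 5.57) = 1693 J.
W_net = -509.6 + 1693 = 1184 J (the clockwise enclosed area).

W_net ≈ 1180 J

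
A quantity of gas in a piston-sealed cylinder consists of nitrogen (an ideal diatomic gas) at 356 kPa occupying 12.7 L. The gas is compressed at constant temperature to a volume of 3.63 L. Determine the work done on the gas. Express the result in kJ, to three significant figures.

Isothermal: W = nRT ln(V₂/V₁) = P₁V₁ ln(V₂/V₁).
P₁V₁ = (356 kPa)(12.7 L) = 4521 J.
W = 4521 × ln(3.63/12.7) = 4521 × -1.252
W_by_gas = -5662 J; work on gas = −W_by = 5662 J.

W ≈ 5.66 kJ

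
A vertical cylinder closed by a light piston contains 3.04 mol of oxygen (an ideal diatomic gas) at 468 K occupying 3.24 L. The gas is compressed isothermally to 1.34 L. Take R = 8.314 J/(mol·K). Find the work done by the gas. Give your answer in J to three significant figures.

Isothermal: W = nRT ln(V₂/V₁).
W = (3.04)(8.314)(468) × ln(1.34/3.24)
  = 11828 × -0.8829
W_by_gas = -10443 J.

W ≈ -10400 J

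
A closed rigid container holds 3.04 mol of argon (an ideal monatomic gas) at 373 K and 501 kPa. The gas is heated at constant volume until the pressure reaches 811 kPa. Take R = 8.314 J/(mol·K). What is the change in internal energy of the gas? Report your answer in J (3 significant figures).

Constant volume ⇒ W = 0, so Q = ΔU = nCᵥΔT with Cᵥ = 3R/2 = 12.47 J/(mol·K).
At constant V, T₂/T₁ = P₂/P₁ ⇒ ΔT = T₁(P₂/P₁ − 1) = 373·(811/501 − 1) = 230.8 K.
ΔU = (3.04)(12.47)(230.8) = 8750 J.

ΔU ≈ 8750 J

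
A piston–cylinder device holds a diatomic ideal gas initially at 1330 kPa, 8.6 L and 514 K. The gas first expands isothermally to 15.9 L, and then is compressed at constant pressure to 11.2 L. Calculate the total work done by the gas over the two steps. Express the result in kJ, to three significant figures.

W_total ≈ 3.65 kJ

Step 1 (isothermal): W = P₁V₁ ln(V₂/V₁) = (11438) ln(15.9/8.6) = 7029 J.
After step 1: P = 719.4 kPa, V = 15.9 L, T = 514 K.
Step 2 (isobaric): W = PΔV = (719.4 kPa)(11.2 − 15.9 L) = -3381 J.
W_total = 7029 − 3381 = 3648 J.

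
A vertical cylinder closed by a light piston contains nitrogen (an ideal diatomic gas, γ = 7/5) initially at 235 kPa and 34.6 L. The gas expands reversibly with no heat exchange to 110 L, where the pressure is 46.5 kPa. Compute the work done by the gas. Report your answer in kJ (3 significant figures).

Adiabatic: W = (P₁V₁ − P₂V₂)/(γ − 1) with γ = 7/5.
P₁V₁ = 8131 J, P₂V₂ = 5115 J.
W = (8131 − 5115) / 0.4 = 7540 J.

W ≈ 7.54 kJ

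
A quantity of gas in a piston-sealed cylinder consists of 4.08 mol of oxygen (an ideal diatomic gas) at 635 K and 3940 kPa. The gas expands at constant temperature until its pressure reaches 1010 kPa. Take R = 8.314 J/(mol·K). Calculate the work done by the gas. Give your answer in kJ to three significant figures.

Isothermal process: W = nRT ln(V₂/V₁) = nRT ln(P₁/P₂).
W = (4.08)(8.314)(635) × ln(3940/1010)
  = 21540 × ln(3.901) = 21540 × 1.361
W_by_gas = 29321 J.

W ≈ 29.3 kJ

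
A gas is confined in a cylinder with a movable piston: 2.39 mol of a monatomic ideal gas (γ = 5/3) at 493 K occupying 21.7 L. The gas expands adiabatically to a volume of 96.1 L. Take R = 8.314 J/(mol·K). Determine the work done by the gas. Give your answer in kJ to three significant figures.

Adiabatic: TV^(γ−1) = const with γ = 5/3.
T₂ = T₁ (V₁/V₂)^(γ−1) = 493 × (21.7/96.1)^0.667 = 493 × 0.3708 = 182.8 K.
W_by = nCᵥ(T₁ − T₂) = (2.39)(12.47)(493 − 182.8) = 9245 J.

W ≈ 9.25 kJ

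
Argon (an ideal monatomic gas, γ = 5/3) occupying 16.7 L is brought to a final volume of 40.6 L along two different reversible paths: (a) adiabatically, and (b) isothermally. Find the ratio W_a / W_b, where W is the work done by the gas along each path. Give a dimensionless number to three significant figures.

W_a / W_b ≈ 0.755

Path (a) adiabatic: W = P₁V₁(1 − (V₁/V₂)^(γ−1))/(γ−1) → W_a/(P₁V₁) = 0.6704.
Path (b) isothermal: W = P₁V₁ ln(V₂/V₁) → W_b/(P₁V₁) = 0.8884.
W_a / W_b = 0.6704 / 0.8884 = 0.7546.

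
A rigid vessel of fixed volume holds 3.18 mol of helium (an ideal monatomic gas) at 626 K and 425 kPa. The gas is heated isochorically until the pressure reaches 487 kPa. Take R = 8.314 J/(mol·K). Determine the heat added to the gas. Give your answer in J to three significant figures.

Q ≈ 3620 J

Constant volume ⇒ W = 0, so Q = ΔU = nCᵥΔT with Cᵥ = 3R/2 = 12.47 J/(mol·K).
At constant V, T₂/T₁ = P₂/P₁ ⇒ ΔT = T₁(P₂/P₁ − 1) = 626·(487/425 − 1) = 91.32 K.
ΔU = (3.18)(12.47)(91.32) = 3622 J.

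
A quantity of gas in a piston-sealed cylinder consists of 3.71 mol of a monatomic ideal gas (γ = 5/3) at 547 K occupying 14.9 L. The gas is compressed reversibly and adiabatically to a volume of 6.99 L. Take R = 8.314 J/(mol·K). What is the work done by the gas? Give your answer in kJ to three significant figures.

Adiabatic: TV^(γ−1) = const with γ = 5/3.
T₂ = T₁ (V₁/V₂)^(γ−1) = 547 × (14.9/6.99)^0.667 = 547 × 1.656 = 906 K.
W_by = nCᵥ(T₁ − T₂) = (3.71)(12.47)(547 − 906) = -16610 J.

W ≈ -16.6 kJ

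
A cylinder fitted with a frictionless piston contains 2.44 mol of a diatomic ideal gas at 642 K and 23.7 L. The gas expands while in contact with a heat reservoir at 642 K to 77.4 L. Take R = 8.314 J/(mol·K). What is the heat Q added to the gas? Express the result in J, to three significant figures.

Q ≈ 15400 J

Isothermal ⇒ ΔU = 0, so Q = W = nRT ln(V₂/V₁).
Q = (2.44)(8.314)(642) ln(77.4/23.7) = 13024 × 1.184 = 15414 J.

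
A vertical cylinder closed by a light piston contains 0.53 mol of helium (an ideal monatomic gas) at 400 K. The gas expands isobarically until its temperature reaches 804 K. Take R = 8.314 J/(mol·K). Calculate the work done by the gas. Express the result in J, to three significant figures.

Isobaric: W = P ΔV = nR ΔT.
W = (0.53)(8.314)(804 − 400) = 1780 J.

W ≈ 1780 J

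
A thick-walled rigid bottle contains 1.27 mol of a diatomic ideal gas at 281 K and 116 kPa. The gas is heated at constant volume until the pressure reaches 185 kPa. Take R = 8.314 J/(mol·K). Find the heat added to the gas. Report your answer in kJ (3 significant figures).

Q ≈ 4.41 kJ

Constant volume ⇒ W = 0, so Q = ΔU = nCᵥΔT with Cᵥ = 5R/2 = 20.79 J/(mol·K).
At constant V, T₂/T₁ = P₂/P₁ ⇒ ΔT = T₁(P₂/P₁ − 1) = 281·(185/116 − 1) = 167.1 K.
ΔU = (1.27)(20.79)(167.1) = 4412 J.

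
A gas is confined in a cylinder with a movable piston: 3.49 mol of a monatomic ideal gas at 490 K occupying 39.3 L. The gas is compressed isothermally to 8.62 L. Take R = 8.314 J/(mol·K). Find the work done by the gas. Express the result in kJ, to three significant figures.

Isothermal: W = nRT ln(V₂/V₁).
W = (3.49)(8.314)(490) × ln(8.62/39.3)
  = 14218 × -1.517
W_by_gas = -21570 J.

W ≈ -21.6 kJ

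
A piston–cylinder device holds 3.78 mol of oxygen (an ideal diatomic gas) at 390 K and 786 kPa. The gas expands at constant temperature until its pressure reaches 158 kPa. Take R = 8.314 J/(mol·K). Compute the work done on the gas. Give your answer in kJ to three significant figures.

Isothermal process: W = nRT ln(V₂/V₁) = nRT ln(P₁/P₂).
W = (3.78)(8.314)(390) × ln(786/158)
  = 12256 × ln(4.975) = 12256 × 1.604
W_by_gas = 19664 J; work on gas = −W_by = -19664 J.

W ≈ -19.7 kJ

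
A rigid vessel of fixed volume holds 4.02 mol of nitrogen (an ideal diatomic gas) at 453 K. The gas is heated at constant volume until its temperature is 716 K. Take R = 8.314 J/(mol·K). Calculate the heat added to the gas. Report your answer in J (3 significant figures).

Q ≈ 22000 J

Constant volume ⇒ W = 0, so Q = ΔU = nCᵥΔT with Cᵥ = 5R/2 = 20.79 J/(mol·K).
ΔU = (4.02)(20.79)(716 − 453) = 21975 J.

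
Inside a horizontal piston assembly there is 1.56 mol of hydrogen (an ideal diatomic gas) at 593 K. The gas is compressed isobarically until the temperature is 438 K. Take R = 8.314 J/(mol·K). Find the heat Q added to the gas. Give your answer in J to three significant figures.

Isobaric: W = nRΔT = (1.56)(8.314)(-155) = -2010 J.
ΔU = nCᵥΔT with Cᵥ = 5R/2: ΔU = (1.56)(20.79)(-155) = -5026 J.
Q = ΔU + W = -5026 − 2010 = -7036 J.

Q ≈ -7040 J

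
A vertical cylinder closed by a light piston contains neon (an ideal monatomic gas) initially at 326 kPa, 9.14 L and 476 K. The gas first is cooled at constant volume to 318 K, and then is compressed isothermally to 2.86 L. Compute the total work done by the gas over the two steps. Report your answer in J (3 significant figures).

W_total ≈ -2310 J

Step 1 (isochoric): W = 0 (constant volume).
After step 1: P = 217.8 kPa (V unchanged).
Step 2 (isothermal): W = P₁V₁ ln(V₂/V₁) = (1991) ln(2.86/9.14) = -2313 J.
W_total = 0 − 2313 = -2313 J.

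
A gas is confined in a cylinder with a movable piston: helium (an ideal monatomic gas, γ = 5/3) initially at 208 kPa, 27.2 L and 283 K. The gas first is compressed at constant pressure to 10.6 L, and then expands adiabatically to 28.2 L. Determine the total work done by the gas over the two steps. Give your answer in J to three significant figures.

Step 1 (isobaric): W = PΔV = (208 kPa)(10.6 − 27.2 L) = -3453 J.
After step 1: P = 208 kPa, V = 10.6 L, T = 110.3 K.
Step 2 (adiabatic): W = (P₁V₁ − P₂V₂)/(γ−1) = (2205 − 1148)/0.667 = 1585 J.
W_total = -3453 + 1585 = -1868 J.

W_total ≈ -1870 J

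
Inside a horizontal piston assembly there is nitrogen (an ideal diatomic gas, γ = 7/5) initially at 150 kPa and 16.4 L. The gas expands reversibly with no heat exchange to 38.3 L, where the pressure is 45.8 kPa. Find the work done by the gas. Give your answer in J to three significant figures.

W ≈ 1760 J

Adiabatic: W = (P₁V₁ − P₂V₂)/(γ − 1) with γ = 7/5.
P₁V₁ = 2460 J, P₂V₂ = 1754 J.
W = (2460 − 1754) / 0.4 = 1765 J.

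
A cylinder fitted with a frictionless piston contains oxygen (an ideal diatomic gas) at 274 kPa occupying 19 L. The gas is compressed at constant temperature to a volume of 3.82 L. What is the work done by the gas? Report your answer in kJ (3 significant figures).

Isothermal: W = nRT ln(V₂/V₁) = P₁V₁ ln(V₂/V₁).
P₁V₁ = (274 kPa)(19 L) = 5206 J.
W = 5206 × ln(3.82/19) = 5206 × -1.604
W_by_gas = -8351 J.

W ≈ -8.35 kJ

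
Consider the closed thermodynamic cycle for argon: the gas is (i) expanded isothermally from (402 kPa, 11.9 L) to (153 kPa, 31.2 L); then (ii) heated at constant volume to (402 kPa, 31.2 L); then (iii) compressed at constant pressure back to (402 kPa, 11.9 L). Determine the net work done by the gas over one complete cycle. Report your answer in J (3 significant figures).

W_net ≈ -3150 J

Leg (i): W = PᵢVᵢ ln(V_f/Vᵢ) = (4784) ln(31.2/11.9) = 4611 J.
Leg (ii): W = 0.
Leg (iii): W = PΔV = (402)(11.9 − 31.2) = -7759 J.
W_net = 4611 − 7759 = -3148 J.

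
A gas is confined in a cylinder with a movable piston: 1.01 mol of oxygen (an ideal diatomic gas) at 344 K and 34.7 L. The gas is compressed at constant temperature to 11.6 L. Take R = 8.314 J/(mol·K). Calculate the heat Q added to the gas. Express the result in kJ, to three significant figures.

Isothermal ⇒ ΔU = 0, so Q = W = nRT ln(V₂/V₁).
Q = (1.01)(8.314)(344) ln(11.6/34.7) = 2889 × -1.096 = -3165 J.

Q ≈ -3.17 kJ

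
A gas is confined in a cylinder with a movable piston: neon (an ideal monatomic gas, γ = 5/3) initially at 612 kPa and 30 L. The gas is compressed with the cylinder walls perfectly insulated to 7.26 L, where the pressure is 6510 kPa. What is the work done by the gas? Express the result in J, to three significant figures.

W ≈ -43400 J

Adiabatic: W = (P₁V₁ − P₂V₂)/(γ − 1) with γ = 5/3.
P₁V₁ = 18360 J, P₂V₂ = 47263 J.
W = (18360 − 47263) / 0.6667 = -43354 J.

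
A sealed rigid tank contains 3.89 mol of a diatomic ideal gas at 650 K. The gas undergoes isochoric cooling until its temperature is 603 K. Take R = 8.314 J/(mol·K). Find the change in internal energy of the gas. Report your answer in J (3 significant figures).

Constant volume ⇒ W = 0, so Q = ΔU = nCᵥΔT with Cᵥ = 5R/2 = 20.79 J/(mol·K).
ΔU = (3.89)(20.79)(603 − 650) = -3800 J.

ΔU ≈ -3800 J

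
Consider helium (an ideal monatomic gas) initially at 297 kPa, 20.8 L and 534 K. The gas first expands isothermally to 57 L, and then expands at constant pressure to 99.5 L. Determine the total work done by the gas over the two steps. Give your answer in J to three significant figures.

Step 1 (isothermal): W = P₁V₁ ln(V₂/V₁) = (6178) ln(57/20.8) = 6228 J.
After step 1: P = 108.4 kPa, V = 57 L, T = 534 K.
Step 2 (isobaric): W = PΔV = (108.4 kPa)(99.5 − 57 L) = 4606 J.
W_total = 6228 + 4606 = 10834 J.

W_total ≈ 10800 J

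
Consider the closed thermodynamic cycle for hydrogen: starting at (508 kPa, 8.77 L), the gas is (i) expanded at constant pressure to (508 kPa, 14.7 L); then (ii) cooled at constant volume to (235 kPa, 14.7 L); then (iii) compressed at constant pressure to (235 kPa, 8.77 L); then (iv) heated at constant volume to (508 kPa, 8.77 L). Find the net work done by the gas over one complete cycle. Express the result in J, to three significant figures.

W_net ≈ 1620 J

Constant-volume legs do no work.
W(i) = (508)(14.7 − 8.77) = 3012 J; W(iii) = (235)(8.77 − 14.7) = -1394 J.
W_net = 3012 − 1394 = 1619 J (the clockwise enclosed area).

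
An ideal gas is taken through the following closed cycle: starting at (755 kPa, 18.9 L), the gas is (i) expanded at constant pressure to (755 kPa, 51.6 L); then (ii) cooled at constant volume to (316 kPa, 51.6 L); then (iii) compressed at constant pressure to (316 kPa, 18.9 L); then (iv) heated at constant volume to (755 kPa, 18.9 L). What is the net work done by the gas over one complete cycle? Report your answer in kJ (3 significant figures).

W_net ≈ 14.4 kJ

Constant-volume legs do no work.
W(i) = (755)(51.6 − 18.9) = 24689 J; W(iii) = (316)(18.9 − 51.6) = -10333 J.
W_net = 24689 − 10333 = 14355 J (the clockwise enclosed area).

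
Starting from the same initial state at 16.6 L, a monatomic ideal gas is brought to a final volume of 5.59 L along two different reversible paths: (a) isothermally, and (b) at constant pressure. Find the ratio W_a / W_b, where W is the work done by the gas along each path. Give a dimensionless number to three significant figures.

W_a / W_b ≈ 1.64

Path (a) isothermal: W = P₁V₁ ln(V₂/V₁) → W_a/(P₁V₁) = -1.088.
Path (b) isobaric: W = P₁(V₂ − V₁) → W_b/(P₁V₁) = -0.6633.
W_a / W_b = -1.088 / -0.6633 = 1.641.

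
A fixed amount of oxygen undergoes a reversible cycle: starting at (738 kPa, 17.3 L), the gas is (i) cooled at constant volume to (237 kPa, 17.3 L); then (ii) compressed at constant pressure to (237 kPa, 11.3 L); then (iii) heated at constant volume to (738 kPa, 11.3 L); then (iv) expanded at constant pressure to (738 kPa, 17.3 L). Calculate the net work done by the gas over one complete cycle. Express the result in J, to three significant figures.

W_net ≈ 3010 J

Constant-volume legs do no work.
W(ii) = (237)(11.3 − 17.3) = -1422 J; W(iv) = (738)(17.3 − 11.3) = 4428 J.
W_net = -1422 + 4428 = 3006 J (the clockwise enclosed area).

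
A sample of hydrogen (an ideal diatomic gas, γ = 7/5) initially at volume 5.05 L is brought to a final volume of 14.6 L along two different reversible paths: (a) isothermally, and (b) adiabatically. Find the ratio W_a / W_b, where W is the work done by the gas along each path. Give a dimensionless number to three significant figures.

W_a / W_b ≈ 1.23

Path (a) isothermal: W = P₁V₁ ln(V₂/V₁) → W_a/(P₁V₁) = 1.062.
Path (b) adiabatic: W = P₁V₁(1 − (V₁/V₂)^(γ−1))/(γ−1) → W_b/(P₁V₁) = 0.865.
W_a / W_b = 1.062 / 0.865 = 1.227.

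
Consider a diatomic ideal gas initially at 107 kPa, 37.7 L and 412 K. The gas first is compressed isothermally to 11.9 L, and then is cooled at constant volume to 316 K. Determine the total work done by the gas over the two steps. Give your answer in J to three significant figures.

Step 1 (isothermal): W = P₁V₁ ln(V₂/V₁) = (4034) ln(11.9/37.7) = -4652 J.
Step 2 (isochoric): W = 0 (constant volume).
W_total = -4652 + 0 = -4652 J.

W_total ≈ -4650 J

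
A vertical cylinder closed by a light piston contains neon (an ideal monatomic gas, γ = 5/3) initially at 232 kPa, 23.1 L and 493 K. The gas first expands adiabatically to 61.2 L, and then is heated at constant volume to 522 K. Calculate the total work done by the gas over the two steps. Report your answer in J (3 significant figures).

Step 1 (adiabatic): W = (P₁V₁ − P₂V₂)/(γ−1) = (5359 − 2799)/0.667 = 3840 J.
Step 2 (isochoric): W = 0 (constant volume).
W_total = 3840 + 0 = 3840 J.

W_total ≈ 3840 J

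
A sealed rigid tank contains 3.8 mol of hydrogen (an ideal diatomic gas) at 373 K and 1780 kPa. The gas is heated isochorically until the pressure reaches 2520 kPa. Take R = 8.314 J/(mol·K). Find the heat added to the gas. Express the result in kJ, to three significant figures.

Constant volume ⇒ W = 0, so Q = ΔU = nCᵥΔT with Cᵥ = 5R/2 = 20.79 J/(mol·K).
At constant V, T₂/T₁ = P₂/P₁ ⇒ ΔT = T₁(P₂/P₁ − 1) = 373·(2520/1780 − 1) = 155.1 K.
ΔU = (3.8)(20.79)(155.1) = 12248 J.

Q ≈ 12.2 kJ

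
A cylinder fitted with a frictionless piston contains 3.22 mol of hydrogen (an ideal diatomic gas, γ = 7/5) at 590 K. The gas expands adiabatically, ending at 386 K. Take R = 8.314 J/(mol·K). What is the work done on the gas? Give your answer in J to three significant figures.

W ≈ -13700 J

Adiabatic ⇒ Q = 0, so W_by = −ΔU = nCᵥ(T₁ − T₂).
Cᵥ = 5R/2 = 20.79 J/(mol·K).
W = (3.22)(20.79)(590 − 386) = 13653 J.
Work on gas = −W_by = -13653 J.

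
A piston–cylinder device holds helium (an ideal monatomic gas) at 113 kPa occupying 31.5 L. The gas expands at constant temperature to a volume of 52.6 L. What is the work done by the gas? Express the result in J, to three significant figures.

W ≈ 1830 J

Isothermal: W = nRT ln(V₂/V₁) = P₁V₁ ln(V₂/V₁).
P₁V₁ = (113 kPa)(31.5 L) = 3560 J.
W = 3560 × ln(52.6/31.5) = 3560 × 0.5127
W_by_gas = 1825 J.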